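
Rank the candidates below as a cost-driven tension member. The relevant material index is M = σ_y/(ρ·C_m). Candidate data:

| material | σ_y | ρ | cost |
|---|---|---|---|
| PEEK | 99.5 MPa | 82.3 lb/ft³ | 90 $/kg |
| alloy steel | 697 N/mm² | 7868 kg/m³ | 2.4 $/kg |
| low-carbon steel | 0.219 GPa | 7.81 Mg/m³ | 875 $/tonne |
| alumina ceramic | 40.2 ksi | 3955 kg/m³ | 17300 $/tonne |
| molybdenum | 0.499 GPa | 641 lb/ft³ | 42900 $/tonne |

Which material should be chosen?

alloy steel

Normalizing units and computing the index:
  PEEK: σ_y = 99.50 MPa, ρ = 1318 kg/m³, cost = 90.00 $/kg
  alloy steel: σ_y = 697.0 MPa, ρ = 7868 kg/m³, cost = 2.400 $/kg
  low-carbon steel: σ_y = 219.0 MPa, ρ = 7810 kg/m³, cost = 0.8750 $/kg
  alumina ceramic: σ_y = 277.2 MPa, ρ = 3955 kg/m³, cost = 17.30 $/kg
  molybdenum: σ_y = 499.0 MPa, ρ = 10270 kg/m³, cost = 42.90 $/kg
  alloy steel: M = 36.9 kN·m per $
  low-carbon steel: M = 32.0 kN·m per $
  alumina ceramic: M = 4.05 kN·m per $
  molybdenum: M = 1.13 kN·m per $
  PEEK: M = 0.839 kN·m per $
Alloy steel has the largest M.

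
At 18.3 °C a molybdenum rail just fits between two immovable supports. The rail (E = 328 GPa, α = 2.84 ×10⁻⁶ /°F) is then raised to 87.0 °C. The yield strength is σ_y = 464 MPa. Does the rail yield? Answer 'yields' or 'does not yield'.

α = 2.84×10⁻⁶/°F × 9/5 = 5.11×10⁻⁶/K.
ΔT = 68.70 K. Constrained thermal stress σ = E·α·ΔT = 328.0×10³ MPa × 5.11×10⁻⁶ × 68.70 = 115 MPa (compressive).
Compare to σ_y = 464 MPa: σ < σ_y, so it does not yield.

does not yield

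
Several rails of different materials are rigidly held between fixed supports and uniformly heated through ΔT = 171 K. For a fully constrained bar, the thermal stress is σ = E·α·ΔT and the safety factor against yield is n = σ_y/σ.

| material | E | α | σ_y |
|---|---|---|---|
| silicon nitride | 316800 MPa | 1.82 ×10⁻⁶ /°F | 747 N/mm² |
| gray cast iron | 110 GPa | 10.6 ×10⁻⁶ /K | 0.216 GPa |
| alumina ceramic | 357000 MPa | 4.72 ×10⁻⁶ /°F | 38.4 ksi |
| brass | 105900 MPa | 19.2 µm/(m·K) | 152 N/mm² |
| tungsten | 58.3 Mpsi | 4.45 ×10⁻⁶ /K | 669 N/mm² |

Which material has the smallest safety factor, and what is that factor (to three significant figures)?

brass, n = 0.437

In consistent units (E in GPa, α in ×10⁻⁶/K, σ_y in MPa):
  silicon nitride: E = 316.8, α = 3.28, σ_y = 747.0 → σ = 177 MPa, n = 4.21
  gray cast iron: E = 110.0, α = 10.6, σ_y = 216.0 → σ = 199 MPa, n = 1.08
  alumina ceramic: E = 357.0, α = 8.50, σ_y = 264.8 → σ = 519 MPa, n = 0.510
  brass: E = 105.9, α = 19.2, σ_y = 152.0 → σ = 348 MPa, n = 0.437
  tungsten: E = 402.0, α = 4.45, σ_y = 669.0 → σ = 306 MPa, n = 2.19
The minimum is brass at n = 0.437.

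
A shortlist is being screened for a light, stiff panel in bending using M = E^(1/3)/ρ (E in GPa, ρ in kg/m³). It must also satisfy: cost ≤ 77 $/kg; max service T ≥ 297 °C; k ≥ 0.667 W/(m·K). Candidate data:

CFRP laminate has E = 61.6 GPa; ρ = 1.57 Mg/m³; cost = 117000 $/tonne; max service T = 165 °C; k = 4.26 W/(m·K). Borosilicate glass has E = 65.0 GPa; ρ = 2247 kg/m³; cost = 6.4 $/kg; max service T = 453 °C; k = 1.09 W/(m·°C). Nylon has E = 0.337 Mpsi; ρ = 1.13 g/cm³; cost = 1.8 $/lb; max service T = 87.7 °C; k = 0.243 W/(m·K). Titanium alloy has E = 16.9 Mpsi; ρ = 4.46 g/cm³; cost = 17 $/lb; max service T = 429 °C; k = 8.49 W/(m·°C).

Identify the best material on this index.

borosilicate glass

Screen on constraints: cost ≤ 77 $/kg; max service T ≥ 297 °C; k ≥ 0.667 W/(m·K). Survivors: borosilicate glass, titanium alloy.
Normalizing units and computing the index:
  borosilicate glass: E = 65.00 GPa, ρ = 2247 kg/m³
  titanium alloy: E = 116.5 GPa, ρ = 4460 kg/m³
  borosilicate glass: M = 1.79×10⁻³
  titanium alloy: M = 1.10×10⁻³
The maximum is for borosilicate glass.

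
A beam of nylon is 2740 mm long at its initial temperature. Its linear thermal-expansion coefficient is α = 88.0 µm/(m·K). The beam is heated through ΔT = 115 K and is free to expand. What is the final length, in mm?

ΔL = α·L₀·ΔT = 88.0×10⁻⁶ × 2740 mm × 115.0 K = 27.7 mm.
L = L₀ + ΔL = 2740 + 27.7 = 2767.7 mm.

2767.7 mm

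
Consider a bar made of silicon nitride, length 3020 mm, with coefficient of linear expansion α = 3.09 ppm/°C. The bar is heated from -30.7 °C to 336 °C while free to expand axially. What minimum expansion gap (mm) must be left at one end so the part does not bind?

ΔT = 336 − (-30.7) = 366.7 K.
ΔL = α·L₀·ΔT = 3.09×10⁻⁶ × 3020 mm × 366.7 K = 3.42 mm.

3.42 mm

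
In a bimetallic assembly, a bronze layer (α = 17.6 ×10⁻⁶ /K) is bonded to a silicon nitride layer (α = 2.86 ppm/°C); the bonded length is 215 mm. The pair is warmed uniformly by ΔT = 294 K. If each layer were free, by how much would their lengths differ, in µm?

Δα = |17.6 − 2.86|×10⁻⁶/K = 14.7×10⁻⁶/K.
ΔL_mismatch = Δα·L·ΔT = 14.7×10⁻⁶ × 215.0 mm × 294.0 K = 932 µm.

932 µm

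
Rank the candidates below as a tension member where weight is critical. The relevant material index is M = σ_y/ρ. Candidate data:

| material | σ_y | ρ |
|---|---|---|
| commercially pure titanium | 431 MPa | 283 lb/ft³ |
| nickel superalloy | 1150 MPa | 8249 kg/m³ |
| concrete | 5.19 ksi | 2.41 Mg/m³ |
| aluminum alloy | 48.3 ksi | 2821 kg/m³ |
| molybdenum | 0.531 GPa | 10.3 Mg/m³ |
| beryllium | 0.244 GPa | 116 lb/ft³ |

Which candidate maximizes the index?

nickel superalloy

Putting every candidate on a common basis:
  commercially pure titanium: σ_y = 431.0 MPa, ρ = 4533 kg/m³
  nickel superalloy: σ_y = 1150 MPa, ρ = 8249 kg/m³
  concrete: σ_y = 35.78 MPa, ρ = 2410 kg/m³
  aluminum alloy: σ_y = 333.0 MPa, ρ = 2821 kg/m³
  molybdenum: σ_y = 531.0 MPa, ρ = 10300 kg/m³
  beryllium: σ_y = 244.0 MPa, ρ = 1858 kg/m³
  nickel superalloy: M = 139 kN·m/kg
  beryllium: M = 131 kN·m/kg
  aluminum alloy: M = 118 kN·m/kg
  commercially pure titanium: M = 95.1 kN·m/kg
  molybdenum: M = 51.6 kN·m/kg
  concrete: M = 14.8 kN·m/kg
Nickel superalloy ranks first.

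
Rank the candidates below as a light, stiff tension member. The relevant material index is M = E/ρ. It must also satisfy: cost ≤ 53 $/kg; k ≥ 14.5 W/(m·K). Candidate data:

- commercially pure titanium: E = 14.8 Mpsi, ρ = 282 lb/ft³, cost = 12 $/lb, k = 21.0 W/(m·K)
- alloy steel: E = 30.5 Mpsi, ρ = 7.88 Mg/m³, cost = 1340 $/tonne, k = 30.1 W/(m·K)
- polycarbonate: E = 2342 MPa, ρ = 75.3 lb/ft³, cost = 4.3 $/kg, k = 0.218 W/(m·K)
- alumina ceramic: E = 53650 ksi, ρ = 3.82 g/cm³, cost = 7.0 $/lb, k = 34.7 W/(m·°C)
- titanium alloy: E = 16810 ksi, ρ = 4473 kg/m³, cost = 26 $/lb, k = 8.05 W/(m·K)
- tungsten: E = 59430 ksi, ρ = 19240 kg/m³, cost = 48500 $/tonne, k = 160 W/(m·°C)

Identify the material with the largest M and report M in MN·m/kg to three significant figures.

Screen on constraints: cost ≤ 53 $/kg; k ≥ 14.5 W/(m·K). Survivors: commercially pure titanium, alloy steel, alumina ceramic, tungsten.
After converting to SI:
  commercially pure titanium: E = 102.0 GPa, ρ = 4517 kg/m³
  alloy steel: E = 210.3 GPa, ρ = 7880 kg/m³
  alumina ceramic: E = 369.9 GPa, ρ = 3820 kg/m³
  tungsten: E = 409.8 GPa, ρ = 19240 kg/m³
  alumina ceramic: M = 96.8 MN·m/kg
  alloy steel: M = 26.7 MN·m/kg
  commercially pure titanium: M = 22.6 MN·m/kg
  tungsten: M = 21.3 MN·m/kg
Highest index: alumina ceramic.

alumina ceramic, M = 96.8 MN·m/kg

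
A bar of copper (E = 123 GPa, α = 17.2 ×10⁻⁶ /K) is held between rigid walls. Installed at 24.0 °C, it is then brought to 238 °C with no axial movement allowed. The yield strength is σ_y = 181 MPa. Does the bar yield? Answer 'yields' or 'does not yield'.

ΔT = 214.0 K. Constrained thermal stress σ = E·α·ΔT = 123.0×10³ MPa × 17.2×10⁻⁶ × 214.0 = 453 MPa (compressive).
Compare to σ_y = 181 MPa: σ ≥ σ_y, so it yields.

yields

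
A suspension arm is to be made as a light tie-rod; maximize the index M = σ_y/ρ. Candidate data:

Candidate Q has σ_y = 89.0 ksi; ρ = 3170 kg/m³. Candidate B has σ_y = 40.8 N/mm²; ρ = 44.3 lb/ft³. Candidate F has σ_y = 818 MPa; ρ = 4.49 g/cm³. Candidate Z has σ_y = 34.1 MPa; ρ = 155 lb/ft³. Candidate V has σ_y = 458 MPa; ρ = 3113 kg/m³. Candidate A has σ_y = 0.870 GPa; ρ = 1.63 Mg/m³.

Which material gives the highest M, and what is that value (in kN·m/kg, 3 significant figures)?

After converting to SI:
  candidate Q: σ_y = 613.6 MPa, ρ = 3170 kg/m³
  candidate B: σ_y = 40.80 MPa, ρ = 709.6 kg/m³
  candidate F: σ_y = 818.0 MPa, ρ = 4490 kg/m³
  candidate Z: σ_y = 34.10 MPa, ρ = 2483 kg/m³
  candidate V: σ_y = 458.0 MPa, ρ = 3113 kg/m³
  candidate A: σ_y = 870.0 MPa, ρ = 1630 kg/m³
  candidate A: M = 534 kN·m/kg
  candidate Q: M = 194 kN·m/kg
  candidate F: M = 182 kN·m/kg
  candidate V: M = 147 kN·m/kg
  candidate B: M = 57.5 kN·m/kg
  candidate Z: M = 13.7 kN·m/kg
Candidate A ranks first.

candidate A, M = 534 kN·m/kg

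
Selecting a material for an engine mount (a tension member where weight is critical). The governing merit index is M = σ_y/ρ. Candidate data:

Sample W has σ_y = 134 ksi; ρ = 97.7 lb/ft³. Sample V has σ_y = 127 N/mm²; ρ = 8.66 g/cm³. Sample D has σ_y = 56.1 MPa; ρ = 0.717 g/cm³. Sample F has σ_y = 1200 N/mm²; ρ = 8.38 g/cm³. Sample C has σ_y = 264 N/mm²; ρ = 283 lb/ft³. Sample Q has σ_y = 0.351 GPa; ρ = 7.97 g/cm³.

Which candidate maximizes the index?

sample W

Normalizing units and computing the index:
  sample W: σ_y = 923.9 MPa, ρ = 1565 kg/m³
  sample V: σ_y = 127.0 MPa, ρ = 8660 kg/m³
  sample D: σ_y = 56.10 MPa, ρ = 717.0 kg/m³
  sample F: σ_y = 1200 MPa, ρ = 8380 kg/m³
  sample C: σ_y = 264.0 MPa, ρ = 4533 kg/m³
  sample Q: σ_y = 351.0 MPa, ρ = 7970 kg/m³
  sample W: M = 590 kN·m/kg
  sample F: M = 143 kN·m/kg
  sample D: M = 78.2 kN·m/kg
  sample C: M = 58.2 kN·m/kg
  sample Q: M = 44.0 kN·m/kg
  sample V: M = 14.7 kN·m/kg
Sample W has the largest M.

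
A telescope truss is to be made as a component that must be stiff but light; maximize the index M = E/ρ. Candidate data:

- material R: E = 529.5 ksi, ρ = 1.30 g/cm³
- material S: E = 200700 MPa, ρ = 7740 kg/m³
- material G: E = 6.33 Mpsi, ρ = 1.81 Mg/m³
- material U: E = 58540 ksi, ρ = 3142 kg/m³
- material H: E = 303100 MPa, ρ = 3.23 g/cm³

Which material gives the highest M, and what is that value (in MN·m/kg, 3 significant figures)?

After converting to SI:
  material R: E = 3.651 GPa, ρ = 1300 kg/m³
  material S: E = 200.7 GPa, ρ = 7740 kg/m³
  material G: E = 43.64 GPa, ρ = 1810 kg/m³
  material U: E = 403.6 GPa, ρ = 3142 kg/m³
  material H: E = 303.1 GPa, ρ = 3230 kg/m³
  material U: M = 128 MN·m/kg
  material H: M = 93.8 MN·m/kg
  material S: M = 25.9 MN·m/kg
  material G: M = 24.1 MN·m/kg
  material R: M = 2.81 MN·m/kg
Material U has the largest M.

material U, M = 128 MN·m/kg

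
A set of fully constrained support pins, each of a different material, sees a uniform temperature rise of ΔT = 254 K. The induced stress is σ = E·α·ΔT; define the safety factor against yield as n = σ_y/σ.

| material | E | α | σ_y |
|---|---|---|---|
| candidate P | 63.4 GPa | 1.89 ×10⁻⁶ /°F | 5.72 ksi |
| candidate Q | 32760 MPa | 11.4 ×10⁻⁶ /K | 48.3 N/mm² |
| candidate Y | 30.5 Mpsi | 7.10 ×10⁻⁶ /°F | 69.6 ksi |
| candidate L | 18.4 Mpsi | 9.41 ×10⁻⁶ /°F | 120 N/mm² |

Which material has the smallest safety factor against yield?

In consistent units (E in GPa, α in ×10⁻⁶/K, σ_y in MPa):
  candidate P: E = 63.40, α = 3.40, σ_y = 39.44 → σ = 54.8 MPa, n = 0.720
  candidate Q: E = 32.76, α = 11.4, σ_y = 48.30 → σ = 94.9 MPa, n = 0.509
  candidate Y: E = 210.3, α = 12.8, σ_y = 479.9 → σ = 683 MPa, n = 0.703
  candidate L: E = 126.9, α = 16.9, σ_y = 120.0 → σ = 546 MPa, n = 0.220
Candidate L has the lowest safety factor, n = 0.220.

candidate L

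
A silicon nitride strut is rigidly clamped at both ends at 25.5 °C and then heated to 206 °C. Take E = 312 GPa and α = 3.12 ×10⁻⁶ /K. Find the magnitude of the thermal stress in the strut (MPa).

ΔT = 180.5 K. Constrained thermal stress σ = E·α·ΔT = 312.0×10³ MPa × 3.12×10⁻⁶ × 180.5 = 176 MPa (compressive).

176 MPa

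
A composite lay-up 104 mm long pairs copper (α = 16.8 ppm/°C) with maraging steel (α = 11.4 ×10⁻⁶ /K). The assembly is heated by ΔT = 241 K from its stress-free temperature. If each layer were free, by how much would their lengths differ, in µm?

Δα = |16.8 − 11.4|×10⁻⁶/K = 5.40×10⁻⁶/K.
ΔL_mismatch = Δα·L·ΔT = 5.40×10⁻⁶ × 104.0 mm × 241.0 K = 135 µm.

135 µm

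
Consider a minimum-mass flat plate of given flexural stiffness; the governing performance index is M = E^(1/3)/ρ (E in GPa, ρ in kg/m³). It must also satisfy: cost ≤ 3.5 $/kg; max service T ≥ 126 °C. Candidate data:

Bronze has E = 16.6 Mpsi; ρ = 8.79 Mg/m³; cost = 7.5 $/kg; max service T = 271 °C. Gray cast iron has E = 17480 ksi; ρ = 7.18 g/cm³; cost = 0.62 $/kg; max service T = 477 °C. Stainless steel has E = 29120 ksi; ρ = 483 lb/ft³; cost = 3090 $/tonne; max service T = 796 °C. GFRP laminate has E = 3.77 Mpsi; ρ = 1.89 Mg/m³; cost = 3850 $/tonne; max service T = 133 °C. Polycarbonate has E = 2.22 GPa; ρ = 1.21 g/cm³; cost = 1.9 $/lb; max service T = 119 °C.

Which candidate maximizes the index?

Screen on constraints: cost ≤ 3.5 $/kg; max service T ≥ 126 °C. Survivors: gray cast iron, stainless steel.
Normalizing units and computing the index:
  gray cast iron: E = 120.5 GPa, ρ = 7180 kg/m³
  stainless steel: E = 200.8 GPa, ρ = 7737 kg/m³
  stainless steel: M = 0.757×10⁻³
  gray cast iron: M = 0.688×10⁻³
Stainless steel ranks first.

stainless steel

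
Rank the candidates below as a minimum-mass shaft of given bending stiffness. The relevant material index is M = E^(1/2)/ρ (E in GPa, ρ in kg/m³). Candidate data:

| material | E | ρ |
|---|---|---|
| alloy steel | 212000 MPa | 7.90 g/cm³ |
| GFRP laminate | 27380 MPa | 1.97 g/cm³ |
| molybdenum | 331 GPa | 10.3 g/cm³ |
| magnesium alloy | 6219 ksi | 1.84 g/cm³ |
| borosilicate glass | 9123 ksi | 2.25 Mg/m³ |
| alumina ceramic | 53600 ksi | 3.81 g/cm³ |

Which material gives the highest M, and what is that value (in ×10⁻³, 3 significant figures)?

alumina ceramic, M = 5.05×10⁻³

After converting to SI:
  alloy steel: E = 212.0 GPa, ρ = 7900 kg/m³
  GFRP laminate: E = 27.38 GPa, ρ = 1970 kg/m³
  molybdenum: E = 331.0 GPa, ρ = 10300 kg/m³
  magnesium alloy: E = 42.88 GPa, ρ = 1840 kg/m³
  borosilicate glass: E = 62.90 GPa, ρ = 2250 kg/m³
  alumina ceramic: E = 369.6 GPa, ρ = 3810 kg/m³
  alumina ceramic: M = 5.05×10⁻³
  magnesium alloy: M = 3.56×10⁻³
  borosilicate glass: M = 3.52×10⁻³
  GFRP laminate: M = 2.66×10⁻³
  alloy steel: M = 1.84×10⁻³
  molybdenum: M = 1.77×10⁻³
Highest index: alumina ceramic.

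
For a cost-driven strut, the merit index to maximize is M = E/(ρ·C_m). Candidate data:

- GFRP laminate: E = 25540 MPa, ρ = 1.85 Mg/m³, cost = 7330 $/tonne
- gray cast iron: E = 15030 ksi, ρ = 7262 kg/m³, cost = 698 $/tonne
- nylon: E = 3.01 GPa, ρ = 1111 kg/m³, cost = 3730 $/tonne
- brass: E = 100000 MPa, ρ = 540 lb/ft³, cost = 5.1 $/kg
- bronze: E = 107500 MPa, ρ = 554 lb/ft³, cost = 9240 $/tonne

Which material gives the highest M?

Convert each candidate to consistent units, then evaluate M:
  GFRP laminate: E = 25.54 GPa, ρ = 1850 kg/m³, cost = 7.330 $/kg
  gray cast iron: E = 103.6 GPa, ρ = 7262 kg/m³, cost = 0.6980 $/kg
  nylon: E = 3.010 GPa, ρ = 1111 kg/m³, cost = 3.730 $/kg
  brass: E = 100.0 GPa, ρ = 8650 kg/m³, cost = 5.100 $/kg
  bronze: E = 107.5 GPa, ρ = 8874 kg/m³, cost = 9.240 $/kg
  gray cast iron: M = 20.4 MN·m per $
  brass: M = 2.27 MN·m per $
  GFRP laminate: M = 1.88 MN·m per $
  bronze: M = 1.31 MN·m per $
  nylon: M = 0.726 MN·m per $
Gray cast iron ranks first.

gray cast iron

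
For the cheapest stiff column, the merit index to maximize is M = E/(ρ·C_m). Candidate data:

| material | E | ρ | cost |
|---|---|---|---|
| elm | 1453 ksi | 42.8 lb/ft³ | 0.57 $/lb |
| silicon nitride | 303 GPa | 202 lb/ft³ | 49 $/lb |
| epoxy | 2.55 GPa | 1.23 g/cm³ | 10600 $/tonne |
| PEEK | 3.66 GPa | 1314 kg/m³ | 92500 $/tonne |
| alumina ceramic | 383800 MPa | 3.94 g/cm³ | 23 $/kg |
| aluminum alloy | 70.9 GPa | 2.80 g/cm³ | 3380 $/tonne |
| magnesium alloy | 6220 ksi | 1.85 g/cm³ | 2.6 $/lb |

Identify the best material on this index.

Convert each candidate to consistent units, then evaluate M:
  elm: E = 10.02 GPa, ρ = 685.6 kg/m³, cost = 1.257 $/kg
  silicon nitride: E = 303.0 GPa, ρ = 3236 kg/m³, cost = 108.0 $/kg
  epoxy: E = 2.550 GPa, ρ = 1230 kg/m³, cost = 10.60 $/kg
  PEEK: E = 3.660 GPa, ρ = 1314 kg/m³, cost = 92.50 $/kg
  alumina ceramic: E = 383.8 GPa, ρ = 3940 kg/m³, cost = 23.00 $/kg
  aluminum alloy: E = 70.90 GPa, ρ = 2800 kg/m³, cost = 3.380 $/kg
  magnesium alloy: E = 42.89 GPa, ρ = 1850 kg/m³, cost = 5.732 $/kg
  elm: M = 11.6 MN·m per $
  aluminum alloy: M = 7.49 MN·m per $
  alumina ceramic: M = 4.24 MN·m per $
  magnesium alloy: M = 4.04 MN·m per $
  silicon nitride: M = 0.867 MN·m per $
  epoxy: M = 0.196 MN·m per $
  PEEK: M = 0.0301 MN·m per $
The maximum is for elm.

elm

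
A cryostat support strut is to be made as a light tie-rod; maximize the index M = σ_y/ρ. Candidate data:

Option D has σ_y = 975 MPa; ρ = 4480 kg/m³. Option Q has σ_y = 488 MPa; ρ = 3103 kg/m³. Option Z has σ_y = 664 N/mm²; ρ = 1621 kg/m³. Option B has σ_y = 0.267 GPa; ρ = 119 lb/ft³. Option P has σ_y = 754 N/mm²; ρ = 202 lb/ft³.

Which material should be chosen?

option Z

After converting to SI:
  option D: σ_y = 975.0 MPa, ρ = 4480 kg/m³
  option Q: σ_y = 488.0 MPa, ρ = 3103 kg/m³
  option Z: σ_y = 664.0 MPa, ρ = 1621 kg/m³
  option B: σ_y = 267.0 MPa, ρ = 1906 kg/m³
  option P: σ_y = 754.0 MPa, ρ = 3236 kg/m³
  option Z: M = 410 kN·m/kg
  option P: M = 233 kN·m/kg
  option D: M = 218 kN·m/kg
  option Q: M = 157 kN·m/kg
  option B: M = 140 kN·m/kg
Option Z has the largest M.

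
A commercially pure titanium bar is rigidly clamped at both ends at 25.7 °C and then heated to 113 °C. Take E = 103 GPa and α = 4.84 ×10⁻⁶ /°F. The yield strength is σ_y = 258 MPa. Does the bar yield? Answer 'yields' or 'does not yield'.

does not yield

α = 4.84×10⁻⁶/°F × 9/5 = 8.71×10⁻⁶/K.
ΔT = 87.30 K. Constrained thermal stress σ = E·α·ΔT = 103.0×10³ MPa × 8.71×10⁻⁶ × 87.30 = 78.3 MPa (compressive).
Compare to σ_y = 258 MPa: σ < σ_y, so it does not yield.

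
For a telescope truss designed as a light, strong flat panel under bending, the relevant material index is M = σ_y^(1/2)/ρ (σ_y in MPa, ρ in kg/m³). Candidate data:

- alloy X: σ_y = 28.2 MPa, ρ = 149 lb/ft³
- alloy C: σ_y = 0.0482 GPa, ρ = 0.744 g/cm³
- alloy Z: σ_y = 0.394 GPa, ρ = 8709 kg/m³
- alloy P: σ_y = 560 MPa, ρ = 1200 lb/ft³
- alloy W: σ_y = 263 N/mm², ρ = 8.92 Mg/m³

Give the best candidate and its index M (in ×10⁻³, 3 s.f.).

alloy C, M = 9.33×10⁻³

Putting every candidate on a common basis:
  alloy X: σ_y = 28.20 MPa, ρ = 2387 kg/m³
  alloy C: σ_y = 48.20 MPa, ρ = 744.0 kg/m³
  alloy Z: σ_y = 394.0 MPa, ρ = 8709 kg/m³
  alloy P: σ_y = 560.0 MPa, ρ = 19220 kg/m³
  alloy W: σ_y = 263.0 MPa, ρ = 8920 kg/m³
  alloy C: M = 9.33×10⁻³
  alloy Z: M = 2.28×10⁻³
  alloy X: M = 2.22×10⁻³
  alloy W: M = 1.82×10⁻³
  alloy P: M = 1.23×10⁻³
Alloy C has the largest M.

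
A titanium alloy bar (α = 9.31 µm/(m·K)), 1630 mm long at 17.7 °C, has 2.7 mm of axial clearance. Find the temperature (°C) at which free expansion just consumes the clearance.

196 °C

α·L₀·ΔT = 2.7 mm ⇒ ΔT = 2.7 / (9.31×10⁻⁶ × 1630.0) = 177.9 K.
T = 17.7 + 177.9 = 195.6 °C.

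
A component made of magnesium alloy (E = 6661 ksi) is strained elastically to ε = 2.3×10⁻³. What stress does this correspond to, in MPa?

106 MPa

E = 6661 ksi = 45.93 GPa.
σ = E·ε = 45930 MPa × 2.3×10⁻³ = 106 MPa.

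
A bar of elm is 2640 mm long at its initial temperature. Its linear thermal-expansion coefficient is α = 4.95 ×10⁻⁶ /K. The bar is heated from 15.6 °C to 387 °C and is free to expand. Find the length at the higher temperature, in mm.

2644.9 mm

ΔT = 387 − 15.6 = 371.4 K.
ΔL = α·L₀·ΔT = 4.95×10⁻⁶ × 2640 mm × 371.4 K = 4.85 mm.
L = L₀ + ΔL = 2640 + 4.85 = 2644.9 mm.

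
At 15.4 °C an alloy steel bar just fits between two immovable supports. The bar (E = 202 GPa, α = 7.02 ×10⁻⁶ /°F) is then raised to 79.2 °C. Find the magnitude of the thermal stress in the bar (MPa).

α = 7.02×10⁻⁶/°F × 9/5 = 12.6×10⁻⁶/K.
ΔT = 63.80 K. Constrained thermal stress σ = E·α·ΔT = 202.0×10³ MPa × 12.6×10⁻⁶ × 63.80 = 163 MPa (compressive).

163 MPa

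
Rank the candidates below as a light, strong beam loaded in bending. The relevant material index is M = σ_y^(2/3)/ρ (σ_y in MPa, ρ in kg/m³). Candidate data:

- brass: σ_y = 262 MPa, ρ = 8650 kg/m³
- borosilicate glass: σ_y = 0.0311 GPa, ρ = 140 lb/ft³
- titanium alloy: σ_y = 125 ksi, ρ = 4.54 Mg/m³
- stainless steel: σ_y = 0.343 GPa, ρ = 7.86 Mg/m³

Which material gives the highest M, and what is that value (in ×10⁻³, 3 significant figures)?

titanium alloy, M = 19.9×10⁻³

Convert each candidate to consistent units, then evaluate M:
  brass: σ_y = 262.0 MPa, ρ = 8650 kg/m³
  borosilicate glass: σ_y = 31.10 MPa, ρ = 2243 kg/m³
  titanium alloy: σ_y = 861.8 MPa, ρ = 4540 kg/m³
  stainless steel: σ_y = 343.0 MPa, ρ = 7860 kg/m³
  titanium alloy: M = 19.9×10⁻³
  stainless steel: M = 6.23×10⁻³
  brass: M = 4.73×10⁻³
  borosilicate glass: M = 4.41×10⁻³
Highest index: titanium alloy.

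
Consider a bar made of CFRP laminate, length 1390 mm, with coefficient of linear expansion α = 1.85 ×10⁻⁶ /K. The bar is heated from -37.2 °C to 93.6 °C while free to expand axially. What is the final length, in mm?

ΔT = 93.6 − (-37.2) = 130.8 K.
ΔL = α·L₀·ΔT = 1.85×10⁻⁶ × 1390 mm × 130.8 K = 0.336 mm.
L = L₀ + ΔL = 1390 + 0.336 = 1390.3 mm.

1390.3 mm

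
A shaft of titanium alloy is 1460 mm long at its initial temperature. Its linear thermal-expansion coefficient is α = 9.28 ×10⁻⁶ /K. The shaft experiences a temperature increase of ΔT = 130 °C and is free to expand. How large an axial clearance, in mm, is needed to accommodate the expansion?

ΔL = α·L₀·ΔT = 9.28×10⁻⁶ × 1460 mm × 130.0 K = 1.76 mm.

1.76 mm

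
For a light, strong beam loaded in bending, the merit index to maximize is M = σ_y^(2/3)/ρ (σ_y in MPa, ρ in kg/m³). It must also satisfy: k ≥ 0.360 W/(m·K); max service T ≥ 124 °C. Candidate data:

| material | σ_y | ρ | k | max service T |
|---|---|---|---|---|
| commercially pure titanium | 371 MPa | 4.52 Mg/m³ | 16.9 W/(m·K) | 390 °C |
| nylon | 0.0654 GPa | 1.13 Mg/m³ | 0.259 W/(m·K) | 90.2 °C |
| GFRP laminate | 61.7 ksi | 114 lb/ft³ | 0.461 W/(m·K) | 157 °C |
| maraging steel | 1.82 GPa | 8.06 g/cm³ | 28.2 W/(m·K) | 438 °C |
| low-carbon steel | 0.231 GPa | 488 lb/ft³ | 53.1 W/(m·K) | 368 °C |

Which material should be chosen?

Screen on constraints: k ≥ 0.360 W/(m·K); max service T ≥ 124 °C. Survivors: commercially pure titanium, GFRP laminate, maraging steel, low-carbon steel.
In SI units:
  commercially pure titanium: σ_y = 371.0 MPa, ρ = 4520 kg/m³
  GFRP laminate: σ_y = 425.4 MPa, ρ = 1826 kg/m³
  maraging steel: σ_y = 1820 MPa, ρ = 8060 kg/m³
  low-carbon steel: σ_y = 231.0 MPa, ρ = 7817 kg/m³
  GFRP laminate: M = 31.0×10⁻³
  maraging steel: M = 18.5×10⁻³
  commercially pure titanium: M = 11.4×10⁻³
  low-carbon steel: M = 4.82×10⁻³
The maximum is for GFRP laminate.

GFRP laminate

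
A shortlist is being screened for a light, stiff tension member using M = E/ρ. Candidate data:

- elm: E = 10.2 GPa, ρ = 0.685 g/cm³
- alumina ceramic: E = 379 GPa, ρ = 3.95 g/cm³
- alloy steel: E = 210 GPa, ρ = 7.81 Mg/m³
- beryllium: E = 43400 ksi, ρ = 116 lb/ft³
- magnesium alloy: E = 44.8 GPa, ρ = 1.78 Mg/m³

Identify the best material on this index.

Convert each candidate to consistent units, then evaluate M:
  elm: E = 10.20 GPa, ρ = 685.0 kg/m³
  alumina ceramic: E = 379.0 GPa, ρ = 3950 kg/m³
  alloy steel: E = 210.0 GPa, ρ = 7810 kg/m³
  beryllium: E = 299.2 GPa, ρ = 1858 kg/m³
  magnesium alloy: E = 44.80 GPa, ρ = 1780 kg/m³
  beryllium: M = 161 MN·m/kg
  alumina ceramic: M = 95.9 MN·m/kg
  alloy steel: M = 26.9 MN·m/kg
  magnesium alloy: M = 25.2 MN·m/kg
  elm: M = 14.9 MN·m/kg
Highest index: beryllium.

beryllium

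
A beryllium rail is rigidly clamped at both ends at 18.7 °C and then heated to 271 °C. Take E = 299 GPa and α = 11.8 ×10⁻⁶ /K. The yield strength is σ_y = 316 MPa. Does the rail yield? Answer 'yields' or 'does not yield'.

ΔT = 252.3 K. Constrained thermal stress σ = E·α·ΔT = 299.0×10³ MPa × 11.8×10⁻⁶ × 252.3 = 890 MPa (compressive).
Compare to σ_y = 316 MPa: σ ≥ σ_y, so it yields.

yields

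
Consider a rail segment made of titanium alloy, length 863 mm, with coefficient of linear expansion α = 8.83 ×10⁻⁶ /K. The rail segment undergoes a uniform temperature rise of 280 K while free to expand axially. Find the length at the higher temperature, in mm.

ΔL = α·L₀·ΔT = 8.83×10⁻⁶ × 863 mm × 280.0 K = 2.13 mm.
L = L₀ + ΔL = 863 + 2.13 = 865.13 mm.

865.13 mm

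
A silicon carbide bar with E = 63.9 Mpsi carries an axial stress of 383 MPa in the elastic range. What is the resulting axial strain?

8.69×10⁻⁴

E = 63.9 Mpsi = 440.6 GPa = 440600 MPa.
ε = σ/E = 383 / 440600 = 8.69×10⁻⁴.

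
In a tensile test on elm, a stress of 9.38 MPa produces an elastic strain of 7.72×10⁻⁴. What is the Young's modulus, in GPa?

12.2 GPa

E = σ/ε = 9.38 MPa / 7.72×10⁻⁴ = 12150 MPa = 12.2 GPa.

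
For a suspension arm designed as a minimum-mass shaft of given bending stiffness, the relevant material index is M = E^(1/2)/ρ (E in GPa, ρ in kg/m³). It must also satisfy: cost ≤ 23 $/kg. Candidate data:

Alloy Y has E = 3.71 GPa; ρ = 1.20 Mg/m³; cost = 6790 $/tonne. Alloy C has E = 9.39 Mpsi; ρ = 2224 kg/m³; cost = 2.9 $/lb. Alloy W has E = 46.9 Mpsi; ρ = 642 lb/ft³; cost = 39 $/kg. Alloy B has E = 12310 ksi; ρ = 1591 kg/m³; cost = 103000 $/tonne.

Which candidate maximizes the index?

alloy C

Screen on constraints: cost ≤ 23 $/kg. Survivors: alloy Y, alloy C.
Convert each candidate to consistent units, then evaluate M:
  alloy Y: E = 3.710 GPa, ρ = 1200 kg/m³
  alloy C: E = 64.74 GPa, ρ = 2224 kg/m³
  alloy C: M = 3.62×10⁻³
  alloy Y: M = 1.61×10⁻³
Alloy C ranks first.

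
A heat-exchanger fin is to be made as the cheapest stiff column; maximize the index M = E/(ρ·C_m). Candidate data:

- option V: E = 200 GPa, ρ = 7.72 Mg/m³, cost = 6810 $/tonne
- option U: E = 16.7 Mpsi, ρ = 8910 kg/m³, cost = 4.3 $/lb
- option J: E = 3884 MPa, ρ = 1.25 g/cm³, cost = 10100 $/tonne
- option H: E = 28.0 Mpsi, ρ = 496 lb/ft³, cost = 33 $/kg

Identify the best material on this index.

Convert each candidate to consistent units, then evaluate M:
  option V: E = 200.0 GPa, ρ = 7720 kg/m³, cost = 6.810 $/kg
  option U: E = 115.1 GPa, ρ = 8910 kg/m³, cost = 9.480 $/kg
  option J: E = 3.884 GPa, ρ = 1250 kg/m³, cost = 10.10 $/kg
  option H: E = 193.1 GPa, ρ = 7945 kg/m³, cost = 33.00 $/kg
  option V: M = 3.80 MN·m per $
  option U: M = 1.36 MN·m per $
  option H: M = 0.736 MN·m per $
  option J: M = 0.308 MN·m per $
Option V ranks first.

option V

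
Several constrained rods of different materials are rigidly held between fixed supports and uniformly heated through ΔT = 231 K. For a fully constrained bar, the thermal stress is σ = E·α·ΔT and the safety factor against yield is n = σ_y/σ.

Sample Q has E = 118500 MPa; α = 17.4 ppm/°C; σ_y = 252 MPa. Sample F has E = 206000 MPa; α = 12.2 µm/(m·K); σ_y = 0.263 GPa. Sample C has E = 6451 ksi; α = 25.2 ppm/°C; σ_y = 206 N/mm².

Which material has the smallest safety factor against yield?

With everything in SI (GPa, ×10⁻⁶/K, MPa):
  sample Q: E = 118.5, α = 17.4, σ_y = 252.0 → σ = 476 MPa, n = 0.529
  sample F: E = 206.0, α = 12.2, σ_y = 263.0 → σ = 581 MPa, n = 0.453
  sample C: E = 44.48, α = 25.2, σ_y = 206.0 → σ = 259 MPa, n = 0.796
The minimum is sample F at n = 0.453.

sample F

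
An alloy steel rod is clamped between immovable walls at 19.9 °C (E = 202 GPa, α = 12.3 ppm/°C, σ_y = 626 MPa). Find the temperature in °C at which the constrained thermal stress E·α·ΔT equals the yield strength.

272 °C

E·α·ΔT = 626.0 MPa ⇒ ΔT = 626.0 / (202.0×10³ × 12.3×10⁻⁶) = 252.0 K.
T = 19.9 + 252.0 = 271.9 °C.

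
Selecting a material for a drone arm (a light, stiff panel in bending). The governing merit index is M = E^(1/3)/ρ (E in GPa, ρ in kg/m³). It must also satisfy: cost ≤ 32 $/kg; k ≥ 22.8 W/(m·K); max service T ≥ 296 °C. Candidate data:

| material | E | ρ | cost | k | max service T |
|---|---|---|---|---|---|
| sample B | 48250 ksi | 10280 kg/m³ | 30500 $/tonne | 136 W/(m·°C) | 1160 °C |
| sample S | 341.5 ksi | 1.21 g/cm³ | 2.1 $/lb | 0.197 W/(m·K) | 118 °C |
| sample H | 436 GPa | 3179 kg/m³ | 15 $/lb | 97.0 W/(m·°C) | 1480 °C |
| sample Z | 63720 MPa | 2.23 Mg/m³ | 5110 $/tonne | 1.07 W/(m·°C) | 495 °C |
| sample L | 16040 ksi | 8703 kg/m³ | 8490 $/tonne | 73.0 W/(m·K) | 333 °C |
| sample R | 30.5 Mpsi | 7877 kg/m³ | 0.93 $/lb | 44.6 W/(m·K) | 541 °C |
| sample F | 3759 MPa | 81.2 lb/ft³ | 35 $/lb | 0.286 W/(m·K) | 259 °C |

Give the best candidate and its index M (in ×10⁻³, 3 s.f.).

sample R, M = 0.755×10⁻³

Screen on constraints: cost ≤ 32 $/kg; k ≥ 22.8 W/(m·K); max service T ≥ 296 °C. Survivors: sample B, sample L, sample R.
In SI units:
  sample B: E = 332.7 GPa, ρ = 10280 kg/m³
  sample L: E = 110.6 GPa, ρ = 8703 kg/m³
  sample R: E = 210.3 GPa, ρ = 7877 kg/m³
  sample R: M = 0.755×10⁻³
  sample B: M = 0.674×10⁻³
  sample L: M = 0.552×10⁻³
Highest index: sample R.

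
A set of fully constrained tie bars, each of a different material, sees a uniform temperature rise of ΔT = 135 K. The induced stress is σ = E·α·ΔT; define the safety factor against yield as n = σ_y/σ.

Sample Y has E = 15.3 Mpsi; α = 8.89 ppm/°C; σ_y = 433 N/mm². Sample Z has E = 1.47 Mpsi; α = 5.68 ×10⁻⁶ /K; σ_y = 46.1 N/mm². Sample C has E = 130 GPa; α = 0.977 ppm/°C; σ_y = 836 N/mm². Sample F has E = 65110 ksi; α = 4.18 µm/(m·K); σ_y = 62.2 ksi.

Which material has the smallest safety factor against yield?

In consistent units (E in GPa, α in ×10⁻⁶/K, σ_y in MPa):
  sample Y: E = 105.5, α = 8.89, σ_y = 433.0 → σ = 127 MPa, n = 3.42
  sample Z: E = 10.14, α = 5.68, σ_y = 46.10 → σ = 7.77 MPa, n = 5.93
  sample C: E = 130.0, α = 0.977, σ_y = 836.0 → σ = 17.1 MPa, n = 48.8
  sample F: E = 448.9, α = 4.18, σ_y = 428.9 → σ = 253 MPa, n = 1.69
Smallest n: sample F with n = 1.69.

sample F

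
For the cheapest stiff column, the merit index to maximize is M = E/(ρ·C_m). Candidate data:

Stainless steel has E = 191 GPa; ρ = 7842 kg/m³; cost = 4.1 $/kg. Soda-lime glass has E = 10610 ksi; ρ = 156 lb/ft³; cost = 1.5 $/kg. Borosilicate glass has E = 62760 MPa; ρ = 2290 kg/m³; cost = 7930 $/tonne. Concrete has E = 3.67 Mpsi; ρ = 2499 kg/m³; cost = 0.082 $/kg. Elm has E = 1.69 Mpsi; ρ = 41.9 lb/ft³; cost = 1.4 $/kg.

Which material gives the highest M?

concrete

Putting every candidate on a common basis:
  stainless steel: E = 191.0 GPa, ρ = 7842 kg/m³, cost = 4.100 $/kg
  soda-lime glass: E = 73.15 GPa, ρ = 2499 kg/m³, cost = 1.500 $/kg
  borosilicate glass: E = 62.76 GPa, ρ = 2290 kg/m³, cost = 7.930 $/kg
  concrete: E = 25.30 GPa, ρ = 2499 kg/m³, cost = 0.08200 $/kg
  elm: E = 11.65 GPa, ρ = 671.2 kg/m³, cost = 1.400 $/kg
  concrete: M = 123 MN·m per $
  soda-lime glass: M = 19.5 MN·m per $
  elm: M = 12.4 MN·m per $
  stainless steel: M = 5.94 MN·m per $
  borosilicate glass: M = 3.46 MN·m per $
The maximum is for concrete.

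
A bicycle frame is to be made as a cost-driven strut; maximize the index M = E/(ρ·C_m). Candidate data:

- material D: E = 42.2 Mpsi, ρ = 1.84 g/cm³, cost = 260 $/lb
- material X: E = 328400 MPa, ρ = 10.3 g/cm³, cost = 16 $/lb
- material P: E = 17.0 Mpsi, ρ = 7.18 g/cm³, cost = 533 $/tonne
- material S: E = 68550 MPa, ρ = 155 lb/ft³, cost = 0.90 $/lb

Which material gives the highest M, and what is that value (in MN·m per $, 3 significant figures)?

Convert each candidate to consistent units, then evaluate M:
  material D: E = 291.0 GPa, ρ = 1840 kg/m³, cost = 573.2 $/kg
  material X: E = 328.4 GPa, ρ = 10300 kg/m³, cost = 35.27 $/kg
  material P: E = 117.2 GPa, ρ = 7180 kg/m³, cost = 0.5330 $/kg
  material S: E = 68.55 GPa, ρ = 2483 kg/m³, cost = 1.984 $/kg
  material P: M = 30.6 MN·m per $
  material S: M = 13.9 MN·m per $
  material X: M = 0.904 MN·m per $
  material D: M = 0.276 MN·m per $
Highest index: material P.

material P, M = 30.6 MN·m per $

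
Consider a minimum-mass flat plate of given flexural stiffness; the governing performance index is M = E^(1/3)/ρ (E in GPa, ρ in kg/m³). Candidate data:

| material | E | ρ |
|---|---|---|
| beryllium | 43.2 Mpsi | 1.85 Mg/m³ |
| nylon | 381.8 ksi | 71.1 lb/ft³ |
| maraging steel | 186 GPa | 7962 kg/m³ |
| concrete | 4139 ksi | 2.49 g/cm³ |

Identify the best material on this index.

Normalizing units and computing the index:
  beryllium: E = 297.9 GPa, ρ = 1850 kg/m³
  nylon: E = 2.632 GPa, ρ = 1139 kg/m³
  maraging steel: E = 186.0 GPa, ρ = 7962 kg/m³
  concrete: E = 28.54 GPa, ρ = 2490 kg/m³
  beryllium: M = 3.61×10⁻³
  concrete: M = 1.23×10⁻³
  nylon: M = 1.21×10⁻³
  maraging steel: M = 0.717×10⁻³
Beryllium has the largest M.

beryllium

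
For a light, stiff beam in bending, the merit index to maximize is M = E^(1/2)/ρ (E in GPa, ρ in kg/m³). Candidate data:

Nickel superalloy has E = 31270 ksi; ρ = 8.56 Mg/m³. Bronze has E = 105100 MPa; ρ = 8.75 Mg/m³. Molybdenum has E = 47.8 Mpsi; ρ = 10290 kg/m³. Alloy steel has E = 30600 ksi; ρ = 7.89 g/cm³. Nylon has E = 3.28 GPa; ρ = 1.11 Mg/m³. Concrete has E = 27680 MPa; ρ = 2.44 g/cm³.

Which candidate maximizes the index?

concrete

Putting every candidate on a common basis:
  nickel superalloy: E = 215.6 GPa, ρ = 8560 kg/m³
  bronze: E = 105.1 GPa, ρ = 8750 kg/m³
  molybdenum: E = 329.6 GPa, ρ = 10290 kg/m³
  alloy steel: E = 211.0 GPa, ρ = 7890 kg/m³
  nylon: E = 3.280 GPa, ρ = 1110 kg/m³
  concrete: E = 27.68 GPa, ρ = 2440 kg/m³
  concrete: M = 2.16×10⁻³
  alloy steel: M = 1.84×10⁻³
  molybdenum: M = 1.76×10⁻³
  nickel superalloy: M = 1.72×10⁻³
  nylon: M = 1.63×10⁻³
  bronze: M = 1.17×10⁻³
Concrete has the largest M.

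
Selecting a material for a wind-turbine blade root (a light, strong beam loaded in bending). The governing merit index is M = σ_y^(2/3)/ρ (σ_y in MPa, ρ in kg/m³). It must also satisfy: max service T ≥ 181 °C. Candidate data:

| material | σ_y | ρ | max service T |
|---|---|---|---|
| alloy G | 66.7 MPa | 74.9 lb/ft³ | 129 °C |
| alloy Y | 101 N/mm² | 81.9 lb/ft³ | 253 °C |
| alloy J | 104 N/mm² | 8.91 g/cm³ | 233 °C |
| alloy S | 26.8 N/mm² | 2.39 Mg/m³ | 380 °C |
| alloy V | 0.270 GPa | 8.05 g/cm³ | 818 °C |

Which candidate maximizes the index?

Screen on constraints: max service T ≥ 181 °C. Survivors: alloy Y, alloy J, alloy S, alloy V.
Normalizing units and computing the index:
  alloy Y: σ_y = 101.0 MPa, ρ = 1312 kg/m³
  alloy J: σ_y = 104.0 MPa, ρ = 8910 kg/m³
  alloy S: σ_y = 26.80 MPa, ρ = 2390 kg/m³
  alloy V: σ_y = 270.0 MPa, ρ = 8050 kg/m³
  alloy Y: M = 16.5×10⁻³
  alloy V: M = 5.19×10⁻³
  alloy S: M = 3.75×10⁻³
  alloy J: M = 2.48×10⁻³
Alloy Y has the largest M.

alloy Y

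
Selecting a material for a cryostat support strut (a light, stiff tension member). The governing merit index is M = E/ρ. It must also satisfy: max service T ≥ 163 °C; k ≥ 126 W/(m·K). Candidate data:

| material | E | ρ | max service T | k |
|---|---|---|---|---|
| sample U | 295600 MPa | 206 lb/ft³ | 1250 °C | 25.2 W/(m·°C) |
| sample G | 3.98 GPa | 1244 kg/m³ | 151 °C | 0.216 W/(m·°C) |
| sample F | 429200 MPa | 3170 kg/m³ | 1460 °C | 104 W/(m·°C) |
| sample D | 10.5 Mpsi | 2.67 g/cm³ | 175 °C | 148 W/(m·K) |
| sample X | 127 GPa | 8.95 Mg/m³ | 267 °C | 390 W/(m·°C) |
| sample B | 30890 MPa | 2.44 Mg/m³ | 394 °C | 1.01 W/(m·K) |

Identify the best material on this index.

sample D

Screen on constraints: max service T ≥ 163 °C; k ≥ 126 W/(m·K). Survivors: sample D, sample X.
Normalizing units and computing the index:
  sample D: E = 72.39 GPa, ρ = 2670 kg/m³
  sample X: E = 127.0 GPa, ρ = 8950 kg/m³
  sample D: M = 27.1 MN·m/kg
  sample X: M = 14.2 MN·m/kg
Sample D has the largest M.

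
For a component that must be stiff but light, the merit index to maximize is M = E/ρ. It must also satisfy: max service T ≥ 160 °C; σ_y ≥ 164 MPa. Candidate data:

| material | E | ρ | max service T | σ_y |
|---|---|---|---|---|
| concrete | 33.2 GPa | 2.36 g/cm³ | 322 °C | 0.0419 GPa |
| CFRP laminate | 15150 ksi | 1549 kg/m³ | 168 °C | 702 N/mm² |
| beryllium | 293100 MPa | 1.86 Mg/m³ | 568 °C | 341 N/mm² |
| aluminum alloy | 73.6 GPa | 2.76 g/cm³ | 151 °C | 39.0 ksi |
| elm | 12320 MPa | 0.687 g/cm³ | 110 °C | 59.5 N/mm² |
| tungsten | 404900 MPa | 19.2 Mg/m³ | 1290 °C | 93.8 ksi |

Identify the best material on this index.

beryllium

Screen on constraints: max service T ≥ 160 °C; σ_y ≥ 164 MPa. Survivors: CFRP laminate, beryllium, tungsten.
After converting to SI:
  CFRP laminate: E = 104.5 GPa, ρ = 1549 kg/m³
  beryllium: E = 293.1 GPa, ρ = 1860 kg/m³
  tungsten: E = 404.9 GPa, ρ = 19200 kg/m³
  beryllium: M = 158 MN·m/kg
  CFRP laminate: M = 67.4 MN·m/kg
  tungsten: M = 21.1 MN·m/kg
The maximum is for beryllium.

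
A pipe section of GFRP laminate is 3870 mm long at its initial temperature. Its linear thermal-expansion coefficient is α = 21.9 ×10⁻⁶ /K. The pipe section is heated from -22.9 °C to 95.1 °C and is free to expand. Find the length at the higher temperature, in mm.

ΔT = 95.1 − (-22.9) = 118.0 K.
ΔL = α·L₀·ΔT = 21.9×10⁻⁶ × 3870 mm × 118.0 K = 10.0 mm.
L = L₀ + ΔL = 3870 + 10.0 = 3880.0 mm.

3880.0 mm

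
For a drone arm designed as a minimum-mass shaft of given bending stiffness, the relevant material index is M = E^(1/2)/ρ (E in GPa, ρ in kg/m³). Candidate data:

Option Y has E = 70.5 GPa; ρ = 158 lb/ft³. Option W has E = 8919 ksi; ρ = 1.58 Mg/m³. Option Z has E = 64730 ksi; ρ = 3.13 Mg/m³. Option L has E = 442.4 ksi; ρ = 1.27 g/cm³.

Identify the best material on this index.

option Z

Convert each candidate to consistent units, then evaluate M:
  option Y: E = 70.50 GPa, ρ = 2531 kg/m³
  option W: E = 61.49 GPa, ρ = 1580 kg/m³
  option Z: E = 446.3 GPa, ρ = 3130 kg/m³
  option L: E = 3.050 GPa, ρ = 1270 kg/m³
  option Z: M = 6.75×10⁻³
  option W: M = 4.96×10⁻³
  option Y: M = 3.32×10⁻³
  option L: M = 1.38×10⁻³
Option Z has the largest M.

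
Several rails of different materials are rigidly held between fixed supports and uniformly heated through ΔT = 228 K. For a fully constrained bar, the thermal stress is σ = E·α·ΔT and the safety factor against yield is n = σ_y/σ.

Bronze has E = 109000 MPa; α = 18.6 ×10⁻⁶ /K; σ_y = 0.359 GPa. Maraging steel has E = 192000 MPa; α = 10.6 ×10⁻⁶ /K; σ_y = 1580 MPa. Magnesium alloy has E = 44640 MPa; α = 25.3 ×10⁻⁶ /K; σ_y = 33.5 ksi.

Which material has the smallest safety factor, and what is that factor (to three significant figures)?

bronze, n = 0.777

Converting E to GPa, α to ×10⁻⁶/K, σ_y to MPa, then σ and n for each:
  bronze: E = 109.0, α = 18.6, σ_y = 359.0 → σ = 462 MPa, n = 0.777
  maraging steel: E = 192.0, α = 10.6, σ_y = 1580 → σ = 464 MPa, n = 3.40
  magnesium alloy: E = 44.64, α = 25.3, σ_y = 231.0 → σ = 258 MPa, n = 0.897
Bronze has the lowest safety factor, n = 0.777.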